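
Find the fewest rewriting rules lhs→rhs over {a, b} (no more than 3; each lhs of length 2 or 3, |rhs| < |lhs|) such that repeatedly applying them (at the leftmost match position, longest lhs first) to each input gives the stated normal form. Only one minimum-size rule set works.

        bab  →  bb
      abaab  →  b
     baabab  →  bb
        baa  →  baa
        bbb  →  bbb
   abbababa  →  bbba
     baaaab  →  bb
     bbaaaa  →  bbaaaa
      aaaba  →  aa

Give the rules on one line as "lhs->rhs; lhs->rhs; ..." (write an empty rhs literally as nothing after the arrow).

  | bab => bb
  | abaab => ab => b
  | baabab => bab => bb
  | baa

ab->b; aba->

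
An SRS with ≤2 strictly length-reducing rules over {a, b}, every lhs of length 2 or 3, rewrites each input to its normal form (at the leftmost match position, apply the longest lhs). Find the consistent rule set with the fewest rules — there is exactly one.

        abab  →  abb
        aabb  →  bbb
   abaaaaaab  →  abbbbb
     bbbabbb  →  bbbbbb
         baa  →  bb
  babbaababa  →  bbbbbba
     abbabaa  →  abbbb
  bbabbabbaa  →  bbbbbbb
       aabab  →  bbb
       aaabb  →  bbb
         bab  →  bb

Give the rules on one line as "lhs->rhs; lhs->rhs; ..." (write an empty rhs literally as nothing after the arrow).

aa->b; bab->bb

  | abab => abb
  | aabb => bbb
  | abaaaaaab => abbaaaab => abbbaab => abbbbb
  | bbbabbb => bbbbbb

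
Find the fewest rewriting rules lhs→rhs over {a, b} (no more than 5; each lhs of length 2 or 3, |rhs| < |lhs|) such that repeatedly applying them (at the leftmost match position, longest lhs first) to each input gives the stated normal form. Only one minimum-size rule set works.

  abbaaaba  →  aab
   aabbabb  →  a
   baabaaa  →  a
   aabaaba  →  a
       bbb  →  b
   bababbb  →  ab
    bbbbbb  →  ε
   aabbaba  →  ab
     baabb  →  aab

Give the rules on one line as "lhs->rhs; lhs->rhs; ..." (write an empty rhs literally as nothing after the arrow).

  | abbaaaba => aaaaba => aaba => aab
  | aabbabb => aaabb => abb => a
  | baabaaa => babaaa => aaaaa => aaa => a
  | aabaaba => aababa => aaaaa => aaa => a

aaa->a; ba->b; bab->aa; bb->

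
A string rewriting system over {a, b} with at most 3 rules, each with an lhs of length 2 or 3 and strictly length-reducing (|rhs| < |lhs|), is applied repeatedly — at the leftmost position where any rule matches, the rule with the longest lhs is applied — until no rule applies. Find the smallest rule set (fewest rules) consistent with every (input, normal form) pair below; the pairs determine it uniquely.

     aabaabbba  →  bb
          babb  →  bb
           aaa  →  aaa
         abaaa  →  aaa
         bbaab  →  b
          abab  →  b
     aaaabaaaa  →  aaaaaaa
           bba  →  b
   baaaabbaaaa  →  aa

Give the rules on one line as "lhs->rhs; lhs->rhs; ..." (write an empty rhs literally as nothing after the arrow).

ab->b; aba->a; ba->

  | aabaabbba => aaabbba => aabbba => abbba => bbba => bb
  | babb => bb
  | aaa
  | abaaa => aaa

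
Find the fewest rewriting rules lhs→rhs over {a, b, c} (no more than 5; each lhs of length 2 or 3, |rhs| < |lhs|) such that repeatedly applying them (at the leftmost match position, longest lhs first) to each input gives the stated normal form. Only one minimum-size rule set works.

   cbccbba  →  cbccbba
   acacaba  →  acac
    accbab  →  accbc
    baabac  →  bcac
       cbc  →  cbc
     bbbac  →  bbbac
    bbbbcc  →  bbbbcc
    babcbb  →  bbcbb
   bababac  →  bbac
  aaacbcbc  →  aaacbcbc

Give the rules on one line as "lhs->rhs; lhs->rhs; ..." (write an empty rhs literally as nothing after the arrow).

aab->c; ab->c; aba->; abc->bc

  | cbccbba
  | acacaba => acac
  | accbab => accbc
  | baabac => bcac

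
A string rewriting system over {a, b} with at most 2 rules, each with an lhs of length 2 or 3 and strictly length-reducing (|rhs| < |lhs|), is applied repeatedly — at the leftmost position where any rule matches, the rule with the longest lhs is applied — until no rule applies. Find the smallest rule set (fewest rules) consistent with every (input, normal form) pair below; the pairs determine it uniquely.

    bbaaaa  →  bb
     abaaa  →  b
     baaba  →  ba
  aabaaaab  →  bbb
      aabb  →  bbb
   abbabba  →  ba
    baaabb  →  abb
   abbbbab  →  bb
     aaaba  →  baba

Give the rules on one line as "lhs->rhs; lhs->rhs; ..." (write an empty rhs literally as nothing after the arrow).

aa->b; bba->a

  | bbaaaa => aaaa => baa => bb
  | abaaa => abba => aa => b
  | baaba => bbba => ba
  | aabaaaab => bbaaaab => aaaab => baab => bbb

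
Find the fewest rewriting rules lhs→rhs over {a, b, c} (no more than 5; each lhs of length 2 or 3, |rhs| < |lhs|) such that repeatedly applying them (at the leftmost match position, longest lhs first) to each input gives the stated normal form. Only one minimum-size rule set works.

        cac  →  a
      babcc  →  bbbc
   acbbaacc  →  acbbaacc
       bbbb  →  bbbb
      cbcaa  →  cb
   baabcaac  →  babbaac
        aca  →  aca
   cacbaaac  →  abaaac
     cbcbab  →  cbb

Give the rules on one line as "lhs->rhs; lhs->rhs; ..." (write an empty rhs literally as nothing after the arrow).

  | cac => a
  | babcc => bbbc
  | acbbaacc
  | bbbb

abc->bb; caa->; cac->a; cba->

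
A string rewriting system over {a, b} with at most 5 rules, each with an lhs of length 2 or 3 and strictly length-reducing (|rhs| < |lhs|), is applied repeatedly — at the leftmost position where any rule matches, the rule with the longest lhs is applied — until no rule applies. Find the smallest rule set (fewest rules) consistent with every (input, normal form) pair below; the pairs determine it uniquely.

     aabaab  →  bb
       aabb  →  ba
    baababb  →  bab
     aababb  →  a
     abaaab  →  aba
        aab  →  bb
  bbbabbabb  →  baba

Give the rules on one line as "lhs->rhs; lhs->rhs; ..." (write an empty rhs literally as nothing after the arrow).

  | aabaab => bbaab => aab => bb
  | aabb => bbb => ba
  | baababb => bbbabb => baabb => bbbb => bab
  | aababb => bbabb => abb => a

aab->bb; abb->a; bba->a; bbb->ba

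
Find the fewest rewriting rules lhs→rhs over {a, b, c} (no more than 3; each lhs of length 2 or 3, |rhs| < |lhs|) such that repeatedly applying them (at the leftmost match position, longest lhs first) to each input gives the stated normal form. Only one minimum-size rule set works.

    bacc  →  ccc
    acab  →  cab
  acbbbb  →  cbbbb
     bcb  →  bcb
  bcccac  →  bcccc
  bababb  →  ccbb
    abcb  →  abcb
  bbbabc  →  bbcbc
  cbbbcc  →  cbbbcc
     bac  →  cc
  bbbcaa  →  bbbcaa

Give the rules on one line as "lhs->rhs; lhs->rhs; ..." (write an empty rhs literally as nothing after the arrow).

ac->c; ba->c

  | bacc => ccc
  | acab => cab
  | acbbbb => cbbbb
  | bcb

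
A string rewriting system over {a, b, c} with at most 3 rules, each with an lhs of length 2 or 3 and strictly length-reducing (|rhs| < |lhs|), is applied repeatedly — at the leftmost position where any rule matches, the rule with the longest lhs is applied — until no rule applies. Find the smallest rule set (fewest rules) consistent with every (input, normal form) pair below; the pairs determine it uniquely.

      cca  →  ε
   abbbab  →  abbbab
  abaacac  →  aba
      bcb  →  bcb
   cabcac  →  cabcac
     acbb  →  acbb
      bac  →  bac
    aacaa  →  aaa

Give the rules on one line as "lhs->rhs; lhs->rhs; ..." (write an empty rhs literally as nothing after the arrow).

  | cca => ε
  | abbbab
  | abaacac => abaac => aba
  | bcb

aac->a; cca->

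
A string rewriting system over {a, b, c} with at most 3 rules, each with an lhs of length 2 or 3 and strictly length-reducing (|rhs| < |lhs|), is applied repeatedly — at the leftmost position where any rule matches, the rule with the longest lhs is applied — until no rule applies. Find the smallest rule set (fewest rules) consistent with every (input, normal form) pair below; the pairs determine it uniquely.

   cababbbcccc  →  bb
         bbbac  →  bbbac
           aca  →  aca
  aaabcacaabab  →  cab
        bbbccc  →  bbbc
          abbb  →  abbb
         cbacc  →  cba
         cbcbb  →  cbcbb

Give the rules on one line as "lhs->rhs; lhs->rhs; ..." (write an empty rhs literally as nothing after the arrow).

  | cababbbcccc => caabbcccc => ccbbcccc => bbcccc => bbcc => bb
  | bbbac
  | aca
  | aaabcacaabab => cabcacaabab => cabcaccbab => cabcabab => cabcaa => cabcc => cab

aa->c; bab->a; cc->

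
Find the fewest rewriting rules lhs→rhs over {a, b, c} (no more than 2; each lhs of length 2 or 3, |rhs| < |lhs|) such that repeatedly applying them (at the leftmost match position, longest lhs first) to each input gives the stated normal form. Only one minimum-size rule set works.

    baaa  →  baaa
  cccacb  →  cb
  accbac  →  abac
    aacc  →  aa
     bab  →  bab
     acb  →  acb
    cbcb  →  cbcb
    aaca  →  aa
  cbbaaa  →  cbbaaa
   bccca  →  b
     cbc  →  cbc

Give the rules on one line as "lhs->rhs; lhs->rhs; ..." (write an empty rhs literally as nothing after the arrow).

ca->; cc->

  | baaa
  | cccacb => cacb => cb
  | accbac => abac
  | aacc => aa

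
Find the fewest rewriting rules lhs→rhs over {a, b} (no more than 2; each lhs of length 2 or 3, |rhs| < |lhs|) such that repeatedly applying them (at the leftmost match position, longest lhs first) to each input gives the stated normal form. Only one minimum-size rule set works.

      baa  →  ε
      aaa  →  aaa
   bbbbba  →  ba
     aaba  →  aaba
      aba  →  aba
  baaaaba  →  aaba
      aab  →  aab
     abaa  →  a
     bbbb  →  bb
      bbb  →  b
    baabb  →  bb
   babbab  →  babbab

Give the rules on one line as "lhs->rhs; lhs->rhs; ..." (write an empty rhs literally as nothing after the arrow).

baa->; bbb->b

  | baa => ε
  | aaa
  | bbbbba => bbba => ba
  | aaba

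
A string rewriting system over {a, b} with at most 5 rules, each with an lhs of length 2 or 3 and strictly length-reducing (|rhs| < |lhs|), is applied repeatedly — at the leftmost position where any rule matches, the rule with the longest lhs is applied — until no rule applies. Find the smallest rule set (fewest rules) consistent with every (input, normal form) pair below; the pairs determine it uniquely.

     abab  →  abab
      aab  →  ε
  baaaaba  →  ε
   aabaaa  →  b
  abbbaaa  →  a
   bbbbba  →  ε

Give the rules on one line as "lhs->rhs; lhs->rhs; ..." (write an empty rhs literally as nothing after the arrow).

aa->b; aaa->aa; bb->; bbb->ba

  | abab
  | aab => bb => ε
  | baaaaba => baaaba => baaba => bbba => baa => bb => ε
  | aabaaa => bbaaa => aaa => aa => b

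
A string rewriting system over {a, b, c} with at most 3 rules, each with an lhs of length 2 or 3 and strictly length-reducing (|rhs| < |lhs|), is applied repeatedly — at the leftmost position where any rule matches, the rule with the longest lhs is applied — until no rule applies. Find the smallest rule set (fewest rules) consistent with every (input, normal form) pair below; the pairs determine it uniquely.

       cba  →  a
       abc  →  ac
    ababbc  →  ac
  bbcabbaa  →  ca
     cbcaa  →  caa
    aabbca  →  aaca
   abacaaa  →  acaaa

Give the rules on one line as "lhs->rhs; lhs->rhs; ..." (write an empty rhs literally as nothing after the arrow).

  | cba => a
  | abc => ac
  | ababbc => abbc => abc => ac
  | bbcabbaa => bcabbaa => cabbaa => caba => ca

ba->; bc->c; cb->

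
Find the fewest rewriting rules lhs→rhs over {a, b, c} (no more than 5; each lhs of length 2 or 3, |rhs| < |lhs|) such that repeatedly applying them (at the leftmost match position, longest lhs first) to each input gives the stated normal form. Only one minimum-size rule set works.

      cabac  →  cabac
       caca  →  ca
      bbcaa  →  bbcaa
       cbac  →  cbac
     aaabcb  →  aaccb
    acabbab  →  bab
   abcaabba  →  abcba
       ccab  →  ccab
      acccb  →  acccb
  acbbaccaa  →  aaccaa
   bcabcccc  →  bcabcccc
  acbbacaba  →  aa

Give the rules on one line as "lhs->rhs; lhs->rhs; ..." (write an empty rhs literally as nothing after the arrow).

aab->ac; aca->cb; cac->c; cbb->

  | cabac
  | caca => ca
  | bbcaa
  | cbac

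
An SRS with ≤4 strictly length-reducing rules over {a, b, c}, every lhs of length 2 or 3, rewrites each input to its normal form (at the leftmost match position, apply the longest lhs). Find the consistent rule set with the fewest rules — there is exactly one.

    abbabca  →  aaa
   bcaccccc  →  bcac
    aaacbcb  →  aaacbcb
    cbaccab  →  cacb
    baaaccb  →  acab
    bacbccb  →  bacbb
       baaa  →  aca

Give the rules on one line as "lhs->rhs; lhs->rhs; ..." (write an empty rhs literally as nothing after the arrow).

  | abbabca => abaaca => aacca => aaa
  | bcaccccc => bcaccc => bcac
  | aaacbcb
  | cbaccab => cbaab => cacb

baa->ac; bab->aa; cc->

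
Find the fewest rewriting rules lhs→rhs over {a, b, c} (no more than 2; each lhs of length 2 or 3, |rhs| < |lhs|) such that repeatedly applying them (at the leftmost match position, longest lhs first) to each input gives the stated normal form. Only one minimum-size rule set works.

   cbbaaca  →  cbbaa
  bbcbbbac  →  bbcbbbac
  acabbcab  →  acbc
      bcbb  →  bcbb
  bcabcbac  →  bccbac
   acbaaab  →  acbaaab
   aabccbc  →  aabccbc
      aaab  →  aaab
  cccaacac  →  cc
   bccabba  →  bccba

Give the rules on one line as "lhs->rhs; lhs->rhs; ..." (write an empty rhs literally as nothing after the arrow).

  | cbbaaca => cbbaa
  | bbcbbbac
  | acabbcab => acbcab => acbc
  | bcbb

ca->; cab->c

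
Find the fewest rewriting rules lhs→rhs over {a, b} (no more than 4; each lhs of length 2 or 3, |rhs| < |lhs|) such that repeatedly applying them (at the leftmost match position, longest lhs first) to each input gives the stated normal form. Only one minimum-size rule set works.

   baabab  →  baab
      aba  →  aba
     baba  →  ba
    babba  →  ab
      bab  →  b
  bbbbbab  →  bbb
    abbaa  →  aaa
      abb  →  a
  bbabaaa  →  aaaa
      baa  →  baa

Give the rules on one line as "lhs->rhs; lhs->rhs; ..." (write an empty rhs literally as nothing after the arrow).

  | baabab => baab
  | aba
  | baba => ba
  | babba => bba => ab

abb->a; bab->b; bba->ab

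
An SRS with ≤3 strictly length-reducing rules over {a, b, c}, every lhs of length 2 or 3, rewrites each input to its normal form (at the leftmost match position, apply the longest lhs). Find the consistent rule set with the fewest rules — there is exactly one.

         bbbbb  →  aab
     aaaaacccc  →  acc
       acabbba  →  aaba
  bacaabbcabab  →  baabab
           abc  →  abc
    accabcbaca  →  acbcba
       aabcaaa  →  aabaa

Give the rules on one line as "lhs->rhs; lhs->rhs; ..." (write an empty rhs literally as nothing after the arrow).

  | bbbbb => abbb => aab
  | aaaaacccc => aaaccc => acc
  | acabbba => abbba => aaba
  | bacaabbcabab => baabbcabab => baaacabab => baabab

aac->; bb->a; ca->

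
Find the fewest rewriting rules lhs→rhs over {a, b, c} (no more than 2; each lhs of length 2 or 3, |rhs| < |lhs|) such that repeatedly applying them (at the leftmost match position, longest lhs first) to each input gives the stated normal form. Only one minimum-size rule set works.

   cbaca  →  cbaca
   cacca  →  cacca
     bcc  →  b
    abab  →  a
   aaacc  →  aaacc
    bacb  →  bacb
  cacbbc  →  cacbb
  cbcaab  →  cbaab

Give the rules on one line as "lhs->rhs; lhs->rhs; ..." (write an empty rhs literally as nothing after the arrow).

bab->; bc->b

  | cbaca
  | cacca
  | bcc => bc => b
  | abab => a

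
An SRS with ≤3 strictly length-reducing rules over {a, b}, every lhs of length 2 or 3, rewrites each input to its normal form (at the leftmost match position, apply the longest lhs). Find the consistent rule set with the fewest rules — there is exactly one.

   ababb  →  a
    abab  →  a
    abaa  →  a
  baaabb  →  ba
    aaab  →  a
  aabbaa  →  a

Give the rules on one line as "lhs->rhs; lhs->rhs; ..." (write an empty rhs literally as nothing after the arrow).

aa->a; ab->a

  | ababb => aabb => abb => ab => a
  | abab => aab => ab => a
  | abaa => aaa => aa => a
  | baaabb => baabb => babb => bab => ba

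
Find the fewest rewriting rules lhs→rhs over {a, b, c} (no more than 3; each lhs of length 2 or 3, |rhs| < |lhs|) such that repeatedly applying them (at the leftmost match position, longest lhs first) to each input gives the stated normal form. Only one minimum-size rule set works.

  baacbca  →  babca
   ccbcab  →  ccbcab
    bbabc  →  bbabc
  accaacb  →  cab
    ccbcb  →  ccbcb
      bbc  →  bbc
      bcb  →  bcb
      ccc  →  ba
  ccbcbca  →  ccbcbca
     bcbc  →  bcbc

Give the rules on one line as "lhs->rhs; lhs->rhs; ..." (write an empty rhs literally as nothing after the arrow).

  | baacbca => babca
  | ccbcab
  | bbabc
  | accaacb => caacb => cab

ac->; ccc->ba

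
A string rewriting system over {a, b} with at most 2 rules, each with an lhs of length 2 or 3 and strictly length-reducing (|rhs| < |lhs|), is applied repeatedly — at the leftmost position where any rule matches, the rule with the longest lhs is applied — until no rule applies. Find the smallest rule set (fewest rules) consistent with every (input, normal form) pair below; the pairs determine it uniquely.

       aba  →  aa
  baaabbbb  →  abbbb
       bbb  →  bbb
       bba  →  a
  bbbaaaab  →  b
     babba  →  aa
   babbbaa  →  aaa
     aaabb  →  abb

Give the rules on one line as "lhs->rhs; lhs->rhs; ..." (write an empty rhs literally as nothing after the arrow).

aab->b; ba->a

  | aba => aa
  | baaabbbb => aaabbbb => abbbb
  | bbb
  | bba => ba => a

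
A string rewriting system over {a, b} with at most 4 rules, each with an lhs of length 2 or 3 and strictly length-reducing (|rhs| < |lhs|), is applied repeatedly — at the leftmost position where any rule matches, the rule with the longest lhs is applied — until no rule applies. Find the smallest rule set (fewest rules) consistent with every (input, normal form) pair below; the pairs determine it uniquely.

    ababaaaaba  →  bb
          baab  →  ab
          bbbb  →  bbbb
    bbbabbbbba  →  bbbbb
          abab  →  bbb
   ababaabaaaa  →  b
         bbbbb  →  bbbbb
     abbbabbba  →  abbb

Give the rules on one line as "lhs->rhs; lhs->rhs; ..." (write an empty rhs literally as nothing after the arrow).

aaa->b; aba->bb; ba->; bab->

  | ababaaaaba => bbbaaaaba => bbaaaba => baaba => aba => bb
  | baab => ab
  | bbbb
  | bbbabbbbba => bbbbbba => bbbbb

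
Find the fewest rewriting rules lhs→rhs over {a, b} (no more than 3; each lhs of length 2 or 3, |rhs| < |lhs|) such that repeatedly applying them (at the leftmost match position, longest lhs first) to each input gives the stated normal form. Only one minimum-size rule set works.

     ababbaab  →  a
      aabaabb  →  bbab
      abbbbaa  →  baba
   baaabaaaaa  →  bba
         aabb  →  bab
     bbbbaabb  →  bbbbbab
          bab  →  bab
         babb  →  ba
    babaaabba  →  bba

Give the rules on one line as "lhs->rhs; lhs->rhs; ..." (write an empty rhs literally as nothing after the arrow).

  | ababbaab => abaaaab => abaaab => abaab => abba => aaa => aa => a
  | aabaabb => baaabb => baabb => bbab
  | abbbbaa => aabbaa => babaa => baba
  | baaabaaaaa => baabaaaaa => bbaaaaaa => bbaaaaa => bbaaaa => bbaaa => bbaa => bba

aa->a; aab->ba; abb->aa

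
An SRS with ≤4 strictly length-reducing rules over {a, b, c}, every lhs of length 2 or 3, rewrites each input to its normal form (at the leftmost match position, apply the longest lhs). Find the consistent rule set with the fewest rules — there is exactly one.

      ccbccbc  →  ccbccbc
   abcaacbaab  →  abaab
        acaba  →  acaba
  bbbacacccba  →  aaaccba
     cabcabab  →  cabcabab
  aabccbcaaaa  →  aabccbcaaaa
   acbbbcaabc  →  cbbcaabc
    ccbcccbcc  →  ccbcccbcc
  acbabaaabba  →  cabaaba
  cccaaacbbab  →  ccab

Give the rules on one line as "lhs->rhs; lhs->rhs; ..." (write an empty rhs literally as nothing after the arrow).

  | ccbccbc
  | abcaacbaab => abcacaab => abaab
  | acaba
  | bbbacacccba => aaacacccba => aaaccba

abb->b; acb->c; bbb->aa; cac->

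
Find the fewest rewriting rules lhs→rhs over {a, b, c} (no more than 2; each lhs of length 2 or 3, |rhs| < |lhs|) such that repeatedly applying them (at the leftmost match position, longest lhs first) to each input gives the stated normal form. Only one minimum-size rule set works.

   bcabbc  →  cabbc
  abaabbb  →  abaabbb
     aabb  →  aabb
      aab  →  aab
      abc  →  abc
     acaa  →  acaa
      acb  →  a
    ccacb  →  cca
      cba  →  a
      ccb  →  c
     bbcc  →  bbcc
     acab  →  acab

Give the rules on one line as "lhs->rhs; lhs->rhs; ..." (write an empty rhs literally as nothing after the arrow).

  | bcabbc => cabbc
  | abaabbb
  | aabb
  | aab

bca->ca; cb->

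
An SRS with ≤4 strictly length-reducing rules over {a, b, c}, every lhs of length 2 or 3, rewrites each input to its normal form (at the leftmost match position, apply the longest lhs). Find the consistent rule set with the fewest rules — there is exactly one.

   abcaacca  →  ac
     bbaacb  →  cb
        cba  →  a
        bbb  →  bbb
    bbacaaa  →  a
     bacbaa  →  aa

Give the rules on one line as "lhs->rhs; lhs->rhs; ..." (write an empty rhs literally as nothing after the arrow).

  | abcaacca => abacca => acca => ac
  | bbaacb => bacb => cb
  | cba => a
  | bbb

ba->; ca->; cba->a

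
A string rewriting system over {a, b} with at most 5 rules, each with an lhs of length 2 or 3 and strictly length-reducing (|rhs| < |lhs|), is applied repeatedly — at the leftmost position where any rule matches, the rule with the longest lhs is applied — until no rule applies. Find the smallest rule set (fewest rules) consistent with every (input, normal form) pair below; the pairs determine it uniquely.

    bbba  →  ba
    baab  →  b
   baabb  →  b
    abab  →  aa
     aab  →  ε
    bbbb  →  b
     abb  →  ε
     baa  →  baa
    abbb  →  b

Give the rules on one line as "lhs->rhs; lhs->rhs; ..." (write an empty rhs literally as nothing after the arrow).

aab->; abb->; bab->a; bb->b

  | bbba => bba => ba
  | baab => b
  | baabb => bb => b
  | abab => aa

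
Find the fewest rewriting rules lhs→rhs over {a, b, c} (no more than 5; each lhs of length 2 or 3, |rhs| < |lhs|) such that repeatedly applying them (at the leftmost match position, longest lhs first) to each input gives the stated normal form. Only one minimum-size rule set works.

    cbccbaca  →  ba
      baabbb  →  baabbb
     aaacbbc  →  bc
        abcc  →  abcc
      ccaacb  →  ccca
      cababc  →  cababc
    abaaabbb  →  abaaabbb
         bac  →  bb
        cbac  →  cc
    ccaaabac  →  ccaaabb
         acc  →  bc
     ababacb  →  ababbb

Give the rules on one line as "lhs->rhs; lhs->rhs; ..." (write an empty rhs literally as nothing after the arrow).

  | cbccbaca => accbaca => bcbaca => aca => ba
  | baabbb
  | aaacbbc => accbbc => bcbbc => bc
  | abcc

aac->cc; ac->b; bcb->; cb->a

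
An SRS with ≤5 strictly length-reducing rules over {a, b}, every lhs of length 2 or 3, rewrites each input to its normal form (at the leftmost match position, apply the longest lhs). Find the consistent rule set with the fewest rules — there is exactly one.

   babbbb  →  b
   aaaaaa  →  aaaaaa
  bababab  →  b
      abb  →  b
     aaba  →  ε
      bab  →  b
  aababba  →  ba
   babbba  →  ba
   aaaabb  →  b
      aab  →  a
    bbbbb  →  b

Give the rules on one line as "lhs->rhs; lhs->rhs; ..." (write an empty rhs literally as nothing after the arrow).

  | babbbb => bbbbb => bbbb => bbb => bb => b
  | aaaaaa
  | bababab => bbbab => bbab => bab => b
  | abb => bb => b

ab->; aba->b; abb->bb; bb->b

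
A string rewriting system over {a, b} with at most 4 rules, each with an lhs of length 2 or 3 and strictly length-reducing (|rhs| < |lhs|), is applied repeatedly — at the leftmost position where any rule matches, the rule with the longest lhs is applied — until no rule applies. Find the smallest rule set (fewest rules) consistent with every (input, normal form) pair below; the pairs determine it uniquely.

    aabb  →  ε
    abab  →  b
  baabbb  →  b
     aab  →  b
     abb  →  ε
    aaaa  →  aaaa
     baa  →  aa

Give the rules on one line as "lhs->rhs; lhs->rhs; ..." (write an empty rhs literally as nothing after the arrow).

ab->b; ba->a; bb->

  | aabb => abb => bb => ε
  | abab => bab => ab => b
  | baabbb => aabbb => abbb => bbb => b
  | aab => ab => b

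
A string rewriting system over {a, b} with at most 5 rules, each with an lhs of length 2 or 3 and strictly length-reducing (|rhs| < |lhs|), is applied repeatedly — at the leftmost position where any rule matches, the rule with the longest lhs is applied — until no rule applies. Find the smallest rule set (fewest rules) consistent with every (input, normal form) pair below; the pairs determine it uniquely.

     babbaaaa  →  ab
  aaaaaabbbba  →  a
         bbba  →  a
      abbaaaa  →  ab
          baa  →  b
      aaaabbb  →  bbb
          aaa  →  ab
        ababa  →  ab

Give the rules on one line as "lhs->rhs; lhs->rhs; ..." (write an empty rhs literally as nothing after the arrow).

  | babbaaaa => abaaaa => aaaaa => abaa => aaa => ab
  | aaaaaabbbba => abaaabbbba => aaaabbbba => ababbbba => aabbba => bbbba => bbba => bba => ba => a
  | bbba => bba => ba => a
  | abbaaaa => abaaaa => aaaaa => abaa => aaa => ab

aa->b; aaa->ab; ba->a; bab->a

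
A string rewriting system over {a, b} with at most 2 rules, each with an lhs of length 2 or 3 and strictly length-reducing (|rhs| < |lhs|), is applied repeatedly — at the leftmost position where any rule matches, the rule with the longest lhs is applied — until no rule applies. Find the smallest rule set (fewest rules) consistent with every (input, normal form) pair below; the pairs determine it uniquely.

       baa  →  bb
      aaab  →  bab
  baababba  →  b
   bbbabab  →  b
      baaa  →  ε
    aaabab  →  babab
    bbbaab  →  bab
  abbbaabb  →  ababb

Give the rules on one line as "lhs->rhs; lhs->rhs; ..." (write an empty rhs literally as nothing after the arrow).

  | baa => bb
  | aaab => bab
  | baababba => bbbabba => bbba => b
  | bbbabab => bbab => b

aa->b; bba->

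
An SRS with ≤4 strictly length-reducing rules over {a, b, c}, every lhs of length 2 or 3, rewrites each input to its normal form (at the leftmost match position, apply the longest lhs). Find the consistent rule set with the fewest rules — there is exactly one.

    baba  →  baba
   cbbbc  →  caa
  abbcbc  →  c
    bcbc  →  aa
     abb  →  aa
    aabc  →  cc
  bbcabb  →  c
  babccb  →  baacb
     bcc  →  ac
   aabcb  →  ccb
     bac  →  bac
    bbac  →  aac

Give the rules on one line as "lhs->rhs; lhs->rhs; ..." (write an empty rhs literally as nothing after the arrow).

aab->c; aca->ab; bb->a; bc->a

  | baba
  | cbbbc => cabc => caa
  | abbcbc => aacbc => aaca => aab => c
  | bcbc => abc => aa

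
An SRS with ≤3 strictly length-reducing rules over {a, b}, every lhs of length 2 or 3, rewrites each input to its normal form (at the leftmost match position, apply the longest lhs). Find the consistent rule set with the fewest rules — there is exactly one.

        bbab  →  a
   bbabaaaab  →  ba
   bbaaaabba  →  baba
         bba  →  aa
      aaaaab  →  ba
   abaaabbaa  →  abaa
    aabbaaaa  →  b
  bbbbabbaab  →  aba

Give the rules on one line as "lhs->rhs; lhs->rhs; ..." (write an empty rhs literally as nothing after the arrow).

  | bbab => aab => a
  | bbabaaaab => aabaaaab => aaaaab => baab => ba
  | bbaaaabba => aaaaabba => baabba => baba
  | bba => aa

aaa->b; aab->a; bb->a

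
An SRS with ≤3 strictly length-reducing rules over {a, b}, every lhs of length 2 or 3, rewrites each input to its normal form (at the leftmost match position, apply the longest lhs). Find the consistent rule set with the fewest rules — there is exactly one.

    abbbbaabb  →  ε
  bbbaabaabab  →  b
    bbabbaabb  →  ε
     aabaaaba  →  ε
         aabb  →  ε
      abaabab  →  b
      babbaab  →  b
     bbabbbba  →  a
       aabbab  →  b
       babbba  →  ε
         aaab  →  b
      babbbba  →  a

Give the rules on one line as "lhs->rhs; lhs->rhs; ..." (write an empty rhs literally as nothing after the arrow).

  | abbbbaabb => bbbbaabb => bbaabb => aabb => abb => bb => ε
  | bbbaabaabab => baabaabab => abaabab => baabab => abab => bab => b
  | bbabbaabb => abbaabb => bbaabb => aabb => abb => bb => ε
  | aabaaaba => abaaaba => baaaba => aaba => aba => ba => ε

ab->b; ba->; bb->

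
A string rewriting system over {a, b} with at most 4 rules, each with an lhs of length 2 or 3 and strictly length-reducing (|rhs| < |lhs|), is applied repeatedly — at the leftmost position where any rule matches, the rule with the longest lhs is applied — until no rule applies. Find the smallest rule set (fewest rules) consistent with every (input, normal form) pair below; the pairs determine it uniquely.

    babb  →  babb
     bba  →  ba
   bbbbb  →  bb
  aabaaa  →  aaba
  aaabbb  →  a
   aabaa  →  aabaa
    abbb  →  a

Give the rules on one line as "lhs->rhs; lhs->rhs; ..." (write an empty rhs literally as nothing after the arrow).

  | babb
  | bba => ba
  | bbbbb => bb
  | aabaaa => aaba

aaa->a; bba->ba; bbb->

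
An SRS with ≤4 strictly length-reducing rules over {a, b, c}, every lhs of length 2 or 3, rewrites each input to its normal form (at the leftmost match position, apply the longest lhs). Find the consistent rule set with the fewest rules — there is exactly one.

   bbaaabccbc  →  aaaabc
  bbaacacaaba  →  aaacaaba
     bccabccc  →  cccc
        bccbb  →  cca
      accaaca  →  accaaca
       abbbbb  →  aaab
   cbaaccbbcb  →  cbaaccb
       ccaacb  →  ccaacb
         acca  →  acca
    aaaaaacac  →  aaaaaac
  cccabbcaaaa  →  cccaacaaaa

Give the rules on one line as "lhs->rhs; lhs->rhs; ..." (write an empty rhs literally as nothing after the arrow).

  | bbaaabccbc => aaaabccbc => aaaaccbc => aaaacbc => aaaabc
  | bbaacacaaba => aaacacaaba => aaacaaba
  | bccabccc => ccabccc => ccaccc => cccc
  | bccbb => ccbb => cca

bb->a; bcc->cc; cac->c; cbc->bc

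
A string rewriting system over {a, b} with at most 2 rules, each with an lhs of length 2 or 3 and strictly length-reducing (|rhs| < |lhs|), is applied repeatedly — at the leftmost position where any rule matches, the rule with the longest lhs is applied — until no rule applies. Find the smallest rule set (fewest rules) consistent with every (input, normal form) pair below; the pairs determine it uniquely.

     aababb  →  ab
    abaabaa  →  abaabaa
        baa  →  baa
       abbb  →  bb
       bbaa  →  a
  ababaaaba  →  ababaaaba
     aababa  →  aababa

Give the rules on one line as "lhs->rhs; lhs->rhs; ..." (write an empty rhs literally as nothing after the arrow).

abb->b; bba->

  | aababb => aabb => ab
  | abaabaa
  | baa
  | abbb => bb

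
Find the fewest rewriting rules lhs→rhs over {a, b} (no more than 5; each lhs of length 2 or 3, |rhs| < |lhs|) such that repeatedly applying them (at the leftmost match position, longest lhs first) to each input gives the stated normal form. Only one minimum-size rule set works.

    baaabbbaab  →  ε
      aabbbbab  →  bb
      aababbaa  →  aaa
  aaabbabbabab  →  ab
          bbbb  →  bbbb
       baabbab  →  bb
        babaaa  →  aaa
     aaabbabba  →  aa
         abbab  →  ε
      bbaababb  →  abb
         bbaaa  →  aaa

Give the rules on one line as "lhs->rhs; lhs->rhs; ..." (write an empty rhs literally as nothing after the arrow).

  | baaabbbaab => baabbbaab => babbbaab => bbbbaab => bbaab => aab => ε
  | aabbbbab => bbbab => bab => bb
  | aababbaa => abbaa => aaa
  | aaabbabbabab => ababbabab => abbabab => aabab => ab

aab->; aba->a; ba->b; bba->a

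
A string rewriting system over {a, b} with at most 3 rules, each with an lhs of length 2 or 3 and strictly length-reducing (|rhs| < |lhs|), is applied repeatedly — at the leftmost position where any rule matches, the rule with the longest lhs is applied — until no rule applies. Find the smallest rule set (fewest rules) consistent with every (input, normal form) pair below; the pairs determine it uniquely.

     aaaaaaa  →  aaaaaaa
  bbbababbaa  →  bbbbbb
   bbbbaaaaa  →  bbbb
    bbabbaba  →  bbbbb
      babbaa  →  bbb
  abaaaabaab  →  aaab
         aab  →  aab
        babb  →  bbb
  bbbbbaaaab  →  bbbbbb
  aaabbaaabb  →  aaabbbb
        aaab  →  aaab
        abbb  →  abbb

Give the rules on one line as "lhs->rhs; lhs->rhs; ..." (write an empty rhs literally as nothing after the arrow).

aba->; ba->b

  | aaaaaaa
  | bbbababbaa => bbbbabbaa => bbbbbbaa => bbbbbba => bbbbbb
  | bbbbaaaaa => bbbbaaaa => bbbbaaa => bbbbaa => bbbba => bbbb
  | bbabbaba => bbbbaba => bbbbba => bbbbb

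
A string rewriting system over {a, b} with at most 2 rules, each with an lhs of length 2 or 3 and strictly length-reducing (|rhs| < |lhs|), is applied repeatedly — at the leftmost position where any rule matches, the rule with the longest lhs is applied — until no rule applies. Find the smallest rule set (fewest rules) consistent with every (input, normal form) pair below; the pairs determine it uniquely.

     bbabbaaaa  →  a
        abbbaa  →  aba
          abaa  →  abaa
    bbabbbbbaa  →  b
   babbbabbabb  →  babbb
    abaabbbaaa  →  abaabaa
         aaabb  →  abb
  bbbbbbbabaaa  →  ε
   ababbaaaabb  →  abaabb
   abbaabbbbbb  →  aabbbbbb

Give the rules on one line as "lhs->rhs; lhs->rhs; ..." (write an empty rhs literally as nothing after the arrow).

  | bbabbaaaa => bbaaaa => aaa => a
  | abbbaa => aba
  | abaa
  | bbabbbbbaa => bbbbbaa => bbba => b

aaa->a; bba->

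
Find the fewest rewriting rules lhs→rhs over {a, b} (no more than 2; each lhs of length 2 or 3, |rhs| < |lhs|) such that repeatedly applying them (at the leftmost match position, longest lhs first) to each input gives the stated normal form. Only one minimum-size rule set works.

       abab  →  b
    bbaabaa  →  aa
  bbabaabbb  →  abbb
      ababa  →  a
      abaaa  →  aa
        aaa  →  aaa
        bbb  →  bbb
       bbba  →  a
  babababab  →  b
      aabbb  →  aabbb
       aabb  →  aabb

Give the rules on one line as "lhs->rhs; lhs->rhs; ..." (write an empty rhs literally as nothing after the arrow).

  | abab => b
  | bbaabaa => baabaa => aabaa => aa
  | bbabaabbb => babaabbb => abaabbb => abbb
  | ababa => ba => a

aba->; ba->a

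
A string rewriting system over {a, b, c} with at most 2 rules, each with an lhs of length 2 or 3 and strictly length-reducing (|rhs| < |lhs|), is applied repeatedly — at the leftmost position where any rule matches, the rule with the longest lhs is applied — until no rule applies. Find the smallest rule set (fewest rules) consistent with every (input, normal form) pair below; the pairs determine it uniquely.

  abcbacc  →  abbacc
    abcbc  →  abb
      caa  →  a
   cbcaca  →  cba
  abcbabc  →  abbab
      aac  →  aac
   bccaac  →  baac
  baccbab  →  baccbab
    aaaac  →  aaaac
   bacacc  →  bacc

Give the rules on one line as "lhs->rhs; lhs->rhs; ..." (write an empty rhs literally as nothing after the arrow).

bc->b; ca->

  | abcbacc => abbacc
  | abcbc => abbc => abb
  | caa => a
  | cbcaca => cbaca => cba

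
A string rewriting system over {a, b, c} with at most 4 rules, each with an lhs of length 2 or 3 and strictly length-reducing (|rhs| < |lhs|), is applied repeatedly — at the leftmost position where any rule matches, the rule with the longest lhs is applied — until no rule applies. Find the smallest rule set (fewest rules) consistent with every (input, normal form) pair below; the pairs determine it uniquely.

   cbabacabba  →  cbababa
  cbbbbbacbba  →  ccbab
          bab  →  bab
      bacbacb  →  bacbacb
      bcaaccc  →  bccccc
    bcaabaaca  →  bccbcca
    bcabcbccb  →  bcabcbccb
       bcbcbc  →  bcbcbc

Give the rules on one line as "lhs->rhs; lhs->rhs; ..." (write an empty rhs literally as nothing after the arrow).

aa->c; acc->ab; bb->a

  | cbabacabba => cbabacaaa => cbabacca => cbababa
  | cbbbbbacbba => cabbbacbba => caabacbba => ccbacbba => ccbacaa => ccbacc => ccbab
  | bab
  | bacbacb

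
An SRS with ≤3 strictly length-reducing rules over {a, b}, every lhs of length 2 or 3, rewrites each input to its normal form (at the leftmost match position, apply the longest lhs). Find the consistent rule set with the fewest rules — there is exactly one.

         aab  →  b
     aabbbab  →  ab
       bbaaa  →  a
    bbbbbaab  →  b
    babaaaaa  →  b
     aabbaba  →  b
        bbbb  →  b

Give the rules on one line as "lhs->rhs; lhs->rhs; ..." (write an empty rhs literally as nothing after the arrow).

  | aab => bb => b
  | aabbbab => bbbbab => bbbab => bbab => bab => ab
  | bbaaa => baaa => aaa => ba => a
  | bbbbbaab => bbbbaab => bbbaab => bbaab => baab => aab => bb => b

aa->b; ba->a; bb->b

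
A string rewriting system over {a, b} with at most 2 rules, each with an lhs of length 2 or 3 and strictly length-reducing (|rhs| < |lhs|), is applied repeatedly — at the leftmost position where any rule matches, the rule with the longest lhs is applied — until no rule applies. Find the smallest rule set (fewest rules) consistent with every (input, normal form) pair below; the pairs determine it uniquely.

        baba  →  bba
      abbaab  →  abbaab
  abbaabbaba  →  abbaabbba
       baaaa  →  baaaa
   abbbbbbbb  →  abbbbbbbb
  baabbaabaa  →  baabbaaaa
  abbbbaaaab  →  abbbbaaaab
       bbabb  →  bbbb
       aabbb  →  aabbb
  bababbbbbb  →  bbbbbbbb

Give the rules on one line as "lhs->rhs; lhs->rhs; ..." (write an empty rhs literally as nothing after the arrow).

aba->aa; bab->bb

  | baba => bba
  | abbaab
  | abbaabbaba => abbaabbba
  | baaaa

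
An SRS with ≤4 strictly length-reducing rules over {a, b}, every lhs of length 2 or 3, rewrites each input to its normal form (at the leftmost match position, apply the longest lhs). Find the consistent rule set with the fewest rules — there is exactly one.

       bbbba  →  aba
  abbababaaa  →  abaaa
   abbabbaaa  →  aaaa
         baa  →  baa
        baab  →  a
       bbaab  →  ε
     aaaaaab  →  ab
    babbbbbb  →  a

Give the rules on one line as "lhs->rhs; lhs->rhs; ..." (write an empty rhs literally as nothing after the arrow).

  | bbbba => aba
  | abbababaaa => aababaaa => bbabaaa => abaaa
  | abbabbaaa => aabbaaa => bbbaaa => aaaa
  | baa

aab->bb; bb->; bbb->a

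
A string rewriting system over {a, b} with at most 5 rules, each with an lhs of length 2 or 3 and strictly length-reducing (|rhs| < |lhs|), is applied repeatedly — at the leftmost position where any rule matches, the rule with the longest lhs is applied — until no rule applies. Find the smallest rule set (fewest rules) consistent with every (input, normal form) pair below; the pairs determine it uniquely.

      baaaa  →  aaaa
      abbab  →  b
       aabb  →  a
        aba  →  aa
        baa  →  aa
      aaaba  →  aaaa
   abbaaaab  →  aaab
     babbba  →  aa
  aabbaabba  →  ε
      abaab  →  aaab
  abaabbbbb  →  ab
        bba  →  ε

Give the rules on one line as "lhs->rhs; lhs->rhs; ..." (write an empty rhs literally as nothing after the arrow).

abb->bb; ba->a; bb->a; bba->

  | baaaa => aaaa
  | abbab => bbab => b
  | aabb => abb => bb => a
  | aba => aa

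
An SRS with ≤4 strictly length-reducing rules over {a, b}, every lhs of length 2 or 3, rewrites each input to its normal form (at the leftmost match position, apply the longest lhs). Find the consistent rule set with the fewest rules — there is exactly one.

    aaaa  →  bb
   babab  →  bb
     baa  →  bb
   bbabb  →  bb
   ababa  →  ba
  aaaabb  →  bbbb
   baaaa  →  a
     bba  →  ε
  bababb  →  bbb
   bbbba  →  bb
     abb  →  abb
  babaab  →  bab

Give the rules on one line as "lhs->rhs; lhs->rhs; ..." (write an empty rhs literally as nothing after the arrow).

aa->b; aba->; bba->

  | aaaa => baa => bb
  | babab => bb
  | baa => bb
  | bbabb => bb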